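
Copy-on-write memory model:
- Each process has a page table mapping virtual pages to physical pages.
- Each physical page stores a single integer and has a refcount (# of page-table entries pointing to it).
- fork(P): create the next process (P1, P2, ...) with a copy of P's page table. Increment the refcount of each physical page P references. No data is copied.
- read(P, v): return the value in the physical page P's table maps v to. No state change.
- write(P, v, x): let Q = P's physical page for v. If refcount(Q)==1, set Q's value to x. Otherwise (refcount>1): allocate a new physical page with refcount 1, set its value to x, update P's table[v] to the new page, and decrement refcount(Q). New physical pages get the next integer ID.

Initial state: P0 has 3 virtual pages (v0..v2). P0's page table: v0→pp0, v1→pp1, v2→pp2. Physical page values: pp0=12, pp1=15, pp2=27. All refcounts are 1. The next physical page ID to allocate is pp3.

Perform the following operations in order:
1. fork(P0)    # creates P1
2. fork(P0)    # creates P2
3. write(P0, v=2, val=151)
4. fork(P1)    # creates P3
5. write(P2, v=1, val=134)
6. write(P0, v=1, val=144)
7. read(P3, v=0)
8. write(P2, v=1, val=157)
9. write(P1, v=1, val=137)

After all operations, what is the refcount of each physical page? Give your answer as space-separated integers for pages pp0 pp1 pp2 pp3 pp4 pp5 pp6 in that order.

Op 1: fork(P0) -> P1. 3 ppages; refcounts: pp0:2 pp1:2 pp2:2
Op 2: fork(P0) -> P2. 3 ppages; refcounts: pp0:3 pp1:3 pp2:3
Op 3: write(P0, v2, 151). refcount(pp2)=3>1 -> COPY to pp3. 4 ppages; refcounts: pp0:3 pp1:3 pp2:2 pp3:1
Op 4: fork(P1) -> P3. 4 ppages; refcounts: pp0:4 pp1:4 pp2:3 pp3:1
Op 5: write(P2, v1, 134). refcount(pp1)=4>1 -> COPY to pp4. 5 ppages; refcounts: pp0:4 pp1:3 pp2:3 pp3:1 pp4:1
Op 6: write(P0, v1, 144). refcount(pp1)=3>1 -> COPY to pp5. 6 ppages; refcounts: pp0:4 pp1:2 pp2:3 pp3:1 pp4:1 pp5:1
Op 7: read(P3, v0) -> 12. No state change.
Op 8: write(P2, v1, 157). refcount(pp4)=1 -> write in place. 6 ppages; refcounts: pp0:4 pp1:2 pp2:3 pp3:1 pp4:1 pp5:1
Op 9: write(P1, v1, 137). refcount(pp1)=2>1 -> COPY to pp6. 7 ppages; refcounts: pp0:4 pp1:1 pp2:3 pp3:1 pp4:1 pp5:1 pp6:1

Answer: 4 1 3 1 1 1 1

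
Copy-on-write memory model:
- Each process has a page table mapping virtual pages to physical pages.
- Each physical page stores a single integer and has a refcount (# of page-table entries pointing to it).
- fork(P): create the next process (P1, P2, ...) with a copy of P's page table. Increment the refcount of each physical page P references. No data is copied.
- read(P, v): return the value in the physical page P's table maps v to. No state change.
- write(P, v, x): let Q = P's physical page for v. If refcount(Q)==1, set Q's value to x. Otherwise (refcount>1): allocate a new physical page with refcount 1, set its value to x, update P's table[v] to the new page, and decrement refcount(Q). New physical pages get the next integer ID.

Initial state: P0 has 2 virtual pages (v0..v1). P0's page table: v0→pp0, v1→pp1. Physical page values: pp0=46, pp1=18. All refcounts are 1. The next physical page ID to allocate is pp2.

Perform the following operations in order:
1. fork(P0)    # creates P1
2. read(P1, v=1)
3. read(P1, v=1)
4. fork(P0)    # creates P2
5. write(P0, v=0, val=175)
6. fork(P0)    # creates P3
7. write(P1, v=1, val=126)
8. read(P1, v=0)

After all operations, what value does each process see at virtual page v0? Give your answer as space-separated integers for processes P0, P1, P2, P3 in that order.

Answer: 175 46 46 175

Derivation:
Op 1: fork(P0) -> P1. 2 ppages; refcounts: pp0:2 pp1:2
Op 2: read(P1, v1) -> 18. No state change.
Op 3: read(P1, v1) -> 18. No state change.
Op 4: fork(P0) -> P2. 2 ppages; refcounts: pp0:3 pp1:3
Op 5: write(P0, v0, 175). refcount(pp0)=3>1 -> COPY to pp2. 3 ppages; refcounts: pp0:2 pp1:3 pp2:1
Op 6: fork(P0) -> P3. 3 ppages; refcounts: pp0:2 pp1:4 pp2:2
Op 7: write(P1, v1, 126). refcount(pp1)=4>1 -> COPY to pp3. 4 ppages; refcounts: pp0:2 pp1:3 pp2:2 pp3:1
Op 8: read(P1, v0) -> 46. No state change.
P0: v0 -> pp2 = 175
P1: v0 -> pp0 = 46
P2: v0 -> pp0 = 46
P3: v0 -> pp2 = 175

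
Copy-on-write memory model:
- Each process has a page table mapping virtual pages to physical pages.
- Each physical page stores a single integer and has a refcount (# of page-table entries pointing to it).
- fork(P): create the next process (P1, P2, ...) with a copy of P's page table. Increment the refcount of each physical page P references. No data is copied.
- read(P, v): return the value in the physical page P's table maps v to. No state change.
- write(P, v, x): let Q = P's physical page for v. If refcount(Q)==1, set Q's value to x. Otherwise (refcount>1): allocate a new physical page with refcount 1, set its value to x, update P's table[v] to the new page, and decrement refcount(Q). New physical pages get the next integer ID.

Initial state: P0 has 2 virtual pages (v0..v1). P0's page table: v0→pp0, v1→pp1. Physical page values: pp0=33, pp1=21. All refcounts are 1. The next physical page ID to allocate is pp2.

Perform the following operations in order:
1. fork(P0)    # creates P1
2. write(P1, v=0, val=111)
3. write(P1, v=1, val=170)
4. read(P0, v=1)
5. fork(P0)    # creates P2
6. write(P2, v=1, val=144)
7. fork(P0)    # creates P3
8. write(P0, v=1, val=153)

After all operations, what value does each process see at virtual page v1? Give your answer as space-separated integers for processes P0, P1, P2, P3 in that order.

Answer: 153 170 144 21

Derivation:
Op 1: fork(P0) -> P1. 2 ppages; refcounts: pp0:2 pp1:2
Op 2: write(P1, v0, 111). refcount(pp0)=2>1 -> COPY to pp2. 3 ppages; refcounts: pp0:1 pp1:2 pp2:1
Op 3: write(P1, v1, 170). refcount(pp1)=2>1 -> COPY to pp3. 4 ppages; refcounts: pp0:1 pp1:1 pp2:1 pp3:1
Op 4: read(P0, v1) -> 21. No state change.
Op 5: fork(P0) -> P2. 4 ppages; refcounts: pp0:2 pp1:2 pp2:1 pp3:1
Op 6: write(P2, v1, 144). refcount(pp1)=2>1 -> COPY to pp4. 5 ppages; refcounts: pp0:2 pp1:1 pp2:1 pp3:1 pp4:1
Op 7: fork(P0) -> P3. 5 ppages; refcounts: pp0:3 pp1:2 pp2:1 pp3:1 pp4:1
Op 8: write(P0, v1, 153). refcount(pp1)=2>1 -> COPY to pp5. 6 ppages; refcounts: pp0:3 pp1:1 pp2:1 pp3:1 pp4:1 pp5:1
P0: v1 -> pp5 = 153
P1: v1 -> pp3 = 170
P2: v1 -> pp4 = 144
P3: v1 -> pp1 = 21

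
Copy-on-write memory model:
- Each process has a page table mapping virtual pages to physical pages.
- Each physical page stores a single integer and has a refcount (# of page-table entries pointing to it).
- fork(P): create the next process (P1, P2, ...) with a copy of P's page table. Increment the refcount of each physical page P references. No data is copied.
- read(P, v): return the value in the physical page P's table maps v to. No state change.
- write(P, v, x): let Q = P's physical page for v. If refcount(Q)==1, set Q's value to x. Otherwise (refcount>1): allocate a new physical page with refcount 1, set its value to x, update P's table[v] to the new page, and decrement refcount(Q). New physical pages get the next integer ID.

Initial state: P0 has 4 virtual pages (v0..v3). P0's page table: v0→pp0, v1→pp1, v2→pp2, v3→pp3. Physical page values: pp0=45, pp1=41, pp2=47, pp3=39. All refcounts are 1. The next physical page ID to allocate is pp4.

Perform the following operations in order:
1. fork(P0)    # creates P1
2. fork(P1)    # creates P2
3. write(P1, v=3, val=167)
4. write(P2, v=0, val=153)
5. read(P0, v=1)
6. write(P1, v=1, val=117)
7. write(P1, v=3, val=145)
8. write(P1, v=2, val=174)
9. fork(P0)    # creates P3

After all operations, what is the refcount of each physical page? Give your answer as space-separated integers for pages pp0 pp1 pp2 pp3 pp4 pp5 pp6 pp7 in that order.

Op 1: fork(P0) -> P1. 4 ppages; refcounts: pp0:2 pp1:2 pp2:2 pp3:2
Op 2: fork(P1) -> P2. 4 ppages; refcounts: pp0:3 pp1:3 pp2:3 pp3:3
Op 3: write(P1, v3, 167). refcount(pp3)=3>1 -> COPY to pp4. 5 ppages; refcounts: pp0:3 pp1:3 pp2:3 pp3:2 pp4:1
Op 4: write(P2, v0, 153). refcount(pp0)=3>1 -> COPY to pp5. 6 ppages; refcounts: pp0:2 pp1:3 pp2:3 pp3:2 pp4:1 pp5:1
Op 5: read(P0, v1) -> 41. No state change.
Op 6: write(P1, v1, 117). refcount(pp1)=3>1 -> COPY to pp6. 7 ppages; refcounts: pp0:2 pp1:2 pp2:3 pp3:2 pp4:1 pp5:1 pp6:1
Op 7: write(P1, v3, 145). refcount(pp4)=1 -> write in place. 7 ppages; refcounts: pp0:2 pp1:2 pp2:3 pp3:2 pp4:1 pp5:1 pp6:1
Op 8: write(P1, v2, 174). refcount(pp2)=3>1 -> COPY to pp7. 8 ppages; refcounts: pp0:2 pp1:2 pp2:2 pp3:2 pp4:1 pp5:1 pp6:1 pp7:1
Op 9: fork(P0) -> P3. 8 ppages; refcounts: pp0:3 pp1:3 pp2:3 pp3:3 pp4:1 pp5:1 pp6:1 pp7:1

Answer: 3 3 3 3 1 1 1 1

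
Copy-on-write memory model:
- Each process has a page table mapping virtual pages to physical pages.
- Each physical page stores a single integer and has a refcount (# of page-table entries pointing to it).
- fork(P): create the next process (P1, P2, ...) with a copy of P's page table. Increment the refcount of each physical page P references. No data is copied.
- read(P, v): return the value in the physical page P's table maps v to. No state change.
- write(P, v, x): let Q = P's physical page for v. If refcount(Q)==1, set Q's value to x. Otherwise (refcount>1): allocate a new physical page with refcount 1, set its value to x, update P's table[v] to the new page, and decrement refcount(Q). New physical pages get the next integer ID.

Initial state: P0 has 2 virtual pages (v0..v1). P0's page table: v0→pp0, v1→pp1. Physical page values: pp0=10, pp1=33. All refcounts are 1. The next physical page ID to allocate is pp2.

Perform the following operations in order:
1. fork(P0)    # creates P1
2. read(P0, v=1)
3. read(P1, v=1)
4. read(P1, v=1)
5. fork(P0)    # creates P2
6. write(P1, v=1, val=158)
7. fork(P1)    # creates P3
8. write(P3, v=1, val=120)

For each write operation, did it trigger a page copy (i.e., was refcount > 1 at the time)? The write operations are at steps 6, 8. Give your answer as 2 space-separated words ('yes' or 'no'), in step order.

Op 1: fork(P0) -> P1. 2 ppages; refcounts: pp0:2 pp1:2
Op 2: read(P0, v1) -> 33. No state change.
Op 3: read(P1, v1) -> 33. No state change.
Op 4: read(P1, v1) -> 33. No state change.
Op 5: fork(P0) -> P2. 2 ppages; refcounts: pp0:3 pp1:3
Op 6: write(P1, v1, 158). refcount(pp1)=3>1 -> COPY to pp2. 3 ppages; refcounts: pp0:3 pp1:2 pp2:1
Op 7: fork(P1) -> P3. 3 ppages; refcounts: pp0:4 pp1:2 pp2:2
Op 8: write(P3, v1, 120). refcount(pp2)=2>1 -> COPY to pp3. 4 ppages; refcounts: pp0:4 pp1:2 pp2:1 pp3:1

yes yes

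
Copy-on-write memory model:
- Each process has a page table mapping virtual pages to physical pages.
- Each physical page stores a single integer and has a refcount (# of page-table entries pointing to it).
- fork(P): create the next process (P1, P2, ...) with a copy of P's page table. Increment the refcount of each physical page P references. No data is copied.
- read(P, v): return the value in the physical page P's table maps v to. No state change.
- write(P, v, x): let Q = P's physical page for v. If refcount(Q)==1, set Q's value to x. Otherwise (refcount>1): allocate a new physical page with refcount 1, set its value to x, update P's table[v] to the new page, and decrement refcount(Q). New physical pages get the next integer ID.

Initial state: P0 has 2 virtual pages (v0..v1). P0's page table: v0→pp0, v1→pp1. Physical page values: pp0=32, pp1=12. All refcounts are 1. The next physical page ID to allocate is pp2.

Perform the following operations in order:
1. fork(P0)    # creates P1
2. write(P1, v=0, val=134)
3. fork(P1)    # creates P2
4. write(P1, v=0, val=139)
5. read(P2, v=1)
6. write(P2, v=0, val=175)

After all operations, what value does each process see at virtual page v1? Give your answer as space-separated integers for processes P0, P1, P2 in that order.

Op 1: fork(P0) -> P1. 2 ppages; refcounts: pp0:2 pp1:2
Op 2: write(P1, v0, 134). refcount(pp0)=2>1 -> COPY to pp2. 3 ppages; refcounts: pp0:1 pp1:2 pp2:1
Op 3: fork(P1) -> P2. 3 ppages; refcounts: pp0:1 pp1:3 pp2:2
Op 4: write(P1, v0, 139). refcount(pp2)=2>1 -> COPY to pp3. 4 ppages; refcounts: pp0:1 pp1:3 pp2:1 pp3:1
Op 5: read(P2, v1) -> 12. No state change.
Op 6: write(P2, v0, 175). refcount(pp2)=1 -> write in place. 4 ppages; refcounts: pp0:1 pp1:3 pp2:1 pp3:1
P0: v1 -> pp1 = 12
P1: v1 -> pp1 = 12
P2: v1 -> pp1 = 12

Answer: 12 12 12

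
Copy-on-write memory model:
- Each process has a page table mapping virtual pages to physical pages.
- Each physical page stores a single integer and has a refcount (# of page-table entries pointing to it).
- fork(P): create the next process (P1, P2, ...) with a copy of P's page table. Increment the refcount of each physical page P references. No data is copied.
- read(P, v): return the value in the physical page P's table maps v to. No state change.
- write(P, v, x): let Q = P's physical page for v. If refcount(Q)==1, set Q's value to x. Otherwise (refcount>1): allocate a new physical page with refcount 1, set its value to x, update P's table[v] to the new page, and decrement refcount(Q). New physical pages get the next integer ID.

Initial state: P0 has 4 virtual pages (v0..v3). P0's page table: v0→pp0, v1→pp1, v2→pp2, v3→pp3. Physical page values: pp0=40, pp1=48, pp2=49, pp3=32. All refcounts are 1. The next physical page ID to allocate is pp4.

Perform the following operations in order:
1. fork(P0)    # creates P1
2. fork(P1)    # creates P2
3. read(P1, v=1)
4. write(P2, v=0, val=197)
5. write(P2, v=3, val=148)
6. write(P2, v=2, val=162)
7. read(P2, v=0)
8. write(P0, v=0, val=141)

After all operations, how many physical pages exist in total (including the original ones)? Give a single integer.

Answer: 8

Derivation:
Op 1: fork(P0) -> P1. 4 ppages; refcounts: pp0:2 pp1:2 pp2:2 pp3:2
Op 2: fork(P1) -> P2. 4 ppages; refcounts: pp0:3 pp1:3 pp2:3 pp3:3
Op 3: read(P1, v1) -> 48. No state change.
Op 4: write(P2, v0, 197). refcount(pp0)=3>1 -> COPY to pp4. 5 ppages; refcounts: pp0:2 pp1:3 pp2:3 pp3:3 pp4:1
Op 5: write(P2, v3, 148). refcount(pp3)=3>1 -> COPY to pp5. 6 ppages; refcounts: pp0:2 pp1:3 pp2:3 pp3:2 pp4:1 pp5:1
Op 6: write(P2, v2, 162). refcount(pp2)=3>1 -> COPY to pp6. 7 ppages; refcounts: pp0:2 pp1:3 pp2:2 pp3:2 pp4:1 pp5:1 pp6:1
Op 7: read(P2, v0) -> 197. No state change.
Op 8: write(P0, v0, 141). refcount(pp0)=2>1 -> COPY to pp7. 8 ppages; refcounts: pp0:1 pp1:3 pp2:2 pp3:2 pp4:1 pp5:1 pp6:1 pp7:1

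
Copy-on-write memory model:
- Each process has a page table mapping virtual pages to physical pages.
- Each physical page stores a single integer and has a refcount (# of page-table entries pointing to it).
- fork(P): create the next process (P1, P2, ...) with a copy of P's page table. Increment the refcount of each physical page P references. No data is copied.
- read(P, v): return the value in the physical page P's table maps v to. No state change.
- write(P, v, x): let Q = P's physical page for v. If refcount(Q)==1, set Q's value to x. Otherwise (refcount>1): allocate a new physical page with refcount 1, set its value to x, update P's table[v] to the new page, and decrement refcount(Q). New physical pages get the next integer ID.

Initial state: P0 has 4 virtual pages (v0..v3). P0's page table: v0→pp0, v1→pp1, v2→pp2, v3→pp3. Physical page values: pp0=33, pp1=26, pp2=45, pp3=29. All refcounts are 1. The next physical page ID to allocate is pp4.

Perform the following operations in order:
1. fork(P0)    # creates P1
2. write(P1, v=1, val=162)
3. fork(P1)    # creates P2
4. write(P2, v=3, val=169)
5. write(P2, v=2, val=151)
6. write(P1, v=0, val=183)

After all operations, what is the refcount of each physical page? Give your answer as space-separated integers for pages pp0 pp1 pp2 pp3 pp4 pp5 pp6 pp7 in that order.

Answer: 2 1 2 2 2 1 1 1

Derivation:
Op 1: fork(P0) -> P1. 4 ppages; refcounts: pp0:2 pp1:2 pp2:2 pp3:2
Op 2: write(P1, v1, 162). refcount(pp1)=2>1 -> COPY to pp4. 5 ppages; refcounts: pp0:2 pp1:1 pp2:2 pp3:2 pp4:1
Op 3: fork(P1) -> P2. 5 ppages; refcounts: pp0:3 pp1:1 pp2:3 pp3:3 pp4:2
Op 4: write(P2, v3, 169). refcount(pp3)=3>1 -> COPY to pp5. 6 ppages; refcounts: pp0:3 pp1:1 pp2:3 pp3:2 pp4:2 pp5:1
Op 5: write(P2, v2, 151). refcount(pp2)=3>1 -> COPY to pp6. 7 ppages; refcounts: pp0:3 pp1:1 pp2:2 pp3:2 pp4:2 pp5:1 pp6:1
Op 6: write(P1, v0, 183). refcount(pp0)=3>1 -> COPY to pp7. 8 ppages; refcounts: pp0:2 pp1:1 pp2:2 pp3:2 pp4:2 pp5:1 pp6:1 pp7:1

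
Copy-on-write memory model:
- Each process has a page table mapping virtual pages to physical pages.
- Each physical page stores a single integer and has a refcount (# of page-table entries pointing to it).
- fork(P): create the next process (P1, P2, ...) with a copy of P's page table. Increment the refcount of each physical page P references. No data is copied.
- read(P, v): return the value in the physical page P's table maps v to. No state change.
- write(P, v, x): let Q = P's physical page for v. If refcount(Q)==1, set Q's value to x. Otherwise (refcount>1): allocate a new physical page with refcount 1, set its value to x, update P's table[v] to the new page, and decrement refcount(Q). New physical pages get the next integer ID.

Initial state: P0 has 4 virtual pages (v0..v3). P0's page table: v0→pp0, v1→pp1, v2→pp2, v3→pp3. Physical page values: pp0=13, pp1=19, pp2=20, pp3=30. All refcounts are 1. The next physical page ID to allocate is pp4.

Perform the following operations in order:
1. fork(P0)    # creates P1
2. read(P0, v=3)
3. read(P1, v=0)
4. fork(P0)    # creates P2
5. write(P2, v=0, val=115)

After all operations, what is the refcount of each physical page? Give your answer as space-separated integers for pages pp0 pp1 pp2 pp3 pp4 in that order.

Answer: 2 3 3 3 1

Derivation:
Op 1: fork(P0) -> P1. 4 ppages; refcounts: pp0:2 pp1:2 pp2:2 pp3:2
Op 2: read(P0, v3) -> 30. No state change.
Op 3: read(P1, v0) -> 13. No state change.
Op 4: fork(P0) -> P2. 4 ppages; refcounts: pp0:3 pp1:3 pp2:3 pp3:3
Op 5: write(P2, v0, 115). refcount(pp0)=3>1 -> COPY to pp4. 5 ppages; refcounts: pp0:2 pp1:3 pp2:3 pp3:3 pp4:1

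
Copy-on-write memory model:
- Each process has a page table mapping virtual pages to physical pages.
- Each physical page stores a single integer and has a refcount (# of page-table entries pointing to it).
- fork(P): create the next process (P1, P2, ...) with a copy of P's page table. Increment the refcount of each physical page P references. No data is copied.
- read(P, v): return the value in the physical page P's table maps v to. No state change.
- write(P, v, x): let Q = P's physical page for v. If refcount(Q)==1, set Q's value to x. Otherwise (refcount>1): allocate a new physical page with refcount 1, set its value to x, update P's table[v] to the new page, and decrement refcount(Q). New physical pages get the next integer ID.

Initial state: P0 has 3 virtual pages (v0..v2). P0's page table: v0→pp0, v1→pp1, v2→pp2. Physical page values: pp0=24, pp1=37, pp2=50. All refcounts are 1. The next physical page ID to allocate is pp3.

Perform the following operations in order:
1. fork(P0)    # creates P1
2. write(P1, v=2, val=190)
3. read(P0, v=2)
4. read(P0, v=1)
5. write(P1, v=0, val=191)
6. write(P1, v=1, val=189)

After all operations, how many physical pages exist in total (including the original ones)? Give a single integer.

Answer: 6

Derivation:
Op 1: fork(P0) -> P1. 3 ppages; refcounts: pp0:2 pp1:2 pp2:2
Op 2: write(P1, v2, 190). refcount(pp2)=2>1 -> COPY to pp3. 4 ppages; refcounts: pp0:2 pp1:2 pp2:1 pp3:1
Op 3: read(P0, v2) -> 50. No state change.
Op 4: read(P0, v1) -> 37. No state change.
Op 5: write(P1, v0, 191). refcount(pp0)=2>1 -> COPY to pp4. 5 ppages; refcounts: pp0:1 pp1:2 pp2:1 pp3:1 pp4:1
Op 6: write(P1, v1, 189). refcount(pp1)=2>1 -> COPY to pp5. 6 ppages; refcounts: pp0:1 pp1:1 pp2:1 pp3:1 pp4:1 pp5:1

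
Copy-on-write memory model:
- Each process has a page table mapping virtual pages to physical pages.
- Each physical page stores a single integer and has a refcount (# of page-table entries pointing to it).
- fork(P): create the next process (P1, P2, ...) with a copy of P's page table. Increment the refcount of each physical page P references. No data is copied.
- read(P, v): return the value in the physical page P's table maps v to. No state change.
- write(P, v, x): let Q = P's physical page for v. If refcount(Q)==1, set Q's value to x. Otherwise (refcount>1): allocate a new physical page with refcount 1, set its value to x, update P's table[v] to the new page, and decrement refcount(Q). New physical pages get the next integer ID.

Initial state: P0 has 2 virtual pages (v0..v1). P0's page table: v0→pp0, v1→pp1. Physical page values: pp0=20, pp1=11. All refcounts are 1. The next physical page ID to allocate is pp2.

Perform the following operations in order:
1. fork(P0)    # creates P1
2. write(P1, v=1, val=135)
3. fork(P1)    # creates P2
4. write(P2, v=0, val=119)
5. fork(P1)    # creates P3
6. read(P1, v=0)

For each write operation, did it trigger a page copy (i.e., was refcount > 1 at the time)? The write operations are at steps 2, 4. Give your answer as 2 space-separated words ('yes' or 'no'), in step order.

Op 1: fork(P0) -> P1. 2 ppages; refcounts: pp0:2 pp1:2
Op 2: write(P1, v1, 135). refcount(pp1)=2>1 -> COPY to pp2. 3 ppages; refcounts: pp0:2 pp1:1 pp2:1
Op 3: fork(P1) -> P2. 3 ppages; refcounts: pp0:3 pp1:1 pp2:2
Op 4: write(P2, v0, 119). refcount(pp0)=3>1 -> COPY to pp3. 4 ppages; refcounts: pp0:2 pp1:1 pp2:2 pp3:1
Op 5: fork(P1) -> P3. 4 ppages; refcounts: pp0:3 pp1:1 pp2:3 pp3:1
Op 6: read(P1, v0) -> 20. No state change.

yes yes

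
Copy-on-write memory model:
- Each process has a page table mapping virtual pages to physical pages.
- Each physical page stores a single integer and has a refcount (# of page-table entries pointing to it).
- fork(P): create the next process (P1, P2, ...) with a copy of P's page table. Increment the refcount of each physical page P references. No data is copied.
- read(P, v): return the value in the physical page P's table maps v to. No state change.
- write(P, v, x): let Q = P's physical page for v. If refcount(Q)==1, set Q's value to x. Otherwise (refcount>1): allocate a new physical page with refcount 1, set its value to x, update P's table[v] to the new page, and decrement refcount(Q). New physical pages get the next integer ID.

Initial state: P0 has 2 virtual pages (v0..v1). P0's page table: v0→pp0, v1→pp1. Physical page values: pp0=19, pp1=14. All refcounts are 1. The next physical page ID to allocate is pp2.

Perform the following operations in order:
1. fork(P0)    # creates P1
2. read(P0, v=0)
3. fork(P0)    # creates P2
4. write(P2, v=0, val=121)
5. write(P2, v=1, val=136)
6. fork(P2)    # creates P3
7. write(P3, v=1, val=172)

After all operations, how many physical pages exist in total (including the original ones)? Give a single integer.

Op 1: fork(P0) -> P1. 2 ppages; refcounts: pp0:2 pp1:2
Op 2: read(P0, v0) -> 19. No state change.
Op 3: fork(P0) -> P2. 2 ppages; refcounts: pp0:3 pp1:3
Op 4: write(P2, v0, 121). refcount(pp0)=3>1 -> COPY to pp2. 3 ppages; refcounts: pp0:2 pp1:3 pp2:1
Op 5: write(P2, v1, 136). refcount(pp1)=3>1 -> COPY to pp3. 4 ppages; refcounts: pp0:2 pp1:2 pp2:1 pp3:1
Op 6: fork(P2) -> P3. 4 ppages; refcounts: pp0:2 pp1:2 pp2:2 pp3:2
Op 7: write(P3, v1, 172). refcount(pp3)=2>1 -> COPY to pp4. 5 ppages; refcounts: pp0:2 pp1:2 pp2:2 pp3:1 pp4:1

Answer: 5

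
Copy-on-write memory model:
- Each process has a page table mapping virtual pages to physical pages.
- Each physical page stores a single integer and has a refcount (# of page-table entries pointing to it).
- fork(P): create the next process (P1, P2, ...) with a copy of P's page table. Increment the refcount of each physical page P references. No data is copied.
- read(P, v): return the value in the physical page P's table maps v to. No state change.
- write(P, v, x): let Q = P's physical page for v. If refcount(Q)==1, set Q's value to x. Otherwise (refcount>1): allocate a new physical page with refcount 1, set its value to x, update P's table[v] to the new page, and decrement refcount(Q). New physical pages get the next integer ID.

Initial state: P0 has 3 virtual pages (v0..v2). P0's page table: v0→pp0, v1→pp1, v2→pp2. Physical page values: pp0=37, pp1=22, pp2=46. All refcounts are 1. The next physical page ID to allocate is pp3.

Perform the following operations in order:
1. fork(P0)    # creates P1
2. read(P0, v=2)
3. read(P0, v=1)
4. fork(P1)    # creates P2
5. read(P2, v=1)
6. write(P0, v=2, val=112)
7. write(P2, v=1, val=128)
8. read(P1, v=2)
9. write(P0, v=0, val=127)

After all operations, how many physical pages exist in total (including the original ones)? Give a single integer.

Answer: 6

Derivation:
Op 1: fork(P0) -> P1. 3 ppages; refcounts: pp0:2 pp1:2 pp2:2
Op 2: read(P0, v2) -> 46. No state change.
Op 3: read(P0, v1) -> 22. No state change.
Op 4: fork(P1) -> P2. 3 ppages; refcounts: pp0:3 pp1:3 pp2:3
Op 5: read(P2, v1) -> 22. No state change.
Op 6: write(P0, v2, 112). refcount(pp2)=3>1 -> COPY to pp3. 4 ppages; refcounts: pp0:3 pp1:3 pp2:2 pp3:1
Op 7: write(P2, v1, 128). refcount(pp1)=3>1 -> COPY to pp4. 5 ppages; refcounts: pp0:3 pp1:2 pp2:2 pp3:1 pp4:1
Op 8: read(P1, v2) -> 46. No state change.
Op 9: write(P0, v0, 127). refcount(pp0)=3>1 -> COPY to pp5. 6 ppages; refcounts: pp0:2 pp1:2 pp2:2 pp3:1 pp4:1 pp5:1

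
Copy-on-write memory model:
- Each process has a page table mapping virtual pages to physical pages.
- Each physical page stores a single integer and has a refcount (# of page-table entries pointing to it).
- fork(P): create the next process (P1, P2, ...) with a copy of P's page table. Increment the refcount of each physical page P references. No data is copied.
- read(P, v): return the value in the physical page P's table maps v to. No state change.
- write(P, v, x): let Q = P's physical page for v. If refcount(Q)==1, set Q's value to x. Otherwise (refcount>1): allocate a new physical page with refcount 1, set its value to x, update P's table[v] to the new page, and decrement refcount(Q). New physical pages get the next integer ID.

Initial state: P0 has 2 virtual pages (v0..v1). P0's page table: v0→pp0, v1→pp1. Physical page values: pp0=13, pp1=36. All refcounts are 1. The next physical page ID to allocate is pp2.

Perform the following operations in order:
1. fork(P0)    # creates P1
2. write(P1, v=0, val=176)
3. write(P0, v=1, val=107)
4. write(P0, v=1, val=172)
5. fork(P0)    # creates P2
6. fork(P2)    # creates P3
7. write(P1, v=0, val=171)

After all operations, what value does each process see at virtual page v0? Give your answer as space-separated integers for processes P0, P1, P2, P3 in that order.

Op 1: fork(P0) -> P1. 2 ppages; refcounts: pp0:2 pp1:2
Op 2: write(P1, v0, 176). refcount(pp0)=2>1 -> COPY to pp2. 3 ppages; refcounts: pp0:1 pp1:2 pp2:1
Op 3: write(P0, v1, 107). refcount(pp1)=2>1 -> COPY to pp3. 4 ppages; refcounts: pp0:1 pp1:1 pp2:1 pp3:1
Op 4: write(P0, v1, 172). refcount(pp3)=1 -> write in place. 4 ppages; refcounts: pp0:1 pp1:1 pp2:1 pp3:1
Op 5: fork(P0) -> P2. 4 ppages; refcounts: pp0:2 pp1:1 pp2:1 pp3:2
Op 6: fork(P2) -> P3. 4 ppages; refcounts: pp0:3 pp1:1 pp2:1 pp3:3
Op 7: write(P1, v0, 171). refcount(pp2)=1 -> write in place. 4 ppages; refcounts: pp0:3 pp1:1 pp2:1 pp3:3
P0: v0 -> pp0 = 13
P1: v0 -> pp2 = 171
P2: v0 -> pp0 = 13
P3: v0 -> pp0 = 13

Answer: 13 171 13 13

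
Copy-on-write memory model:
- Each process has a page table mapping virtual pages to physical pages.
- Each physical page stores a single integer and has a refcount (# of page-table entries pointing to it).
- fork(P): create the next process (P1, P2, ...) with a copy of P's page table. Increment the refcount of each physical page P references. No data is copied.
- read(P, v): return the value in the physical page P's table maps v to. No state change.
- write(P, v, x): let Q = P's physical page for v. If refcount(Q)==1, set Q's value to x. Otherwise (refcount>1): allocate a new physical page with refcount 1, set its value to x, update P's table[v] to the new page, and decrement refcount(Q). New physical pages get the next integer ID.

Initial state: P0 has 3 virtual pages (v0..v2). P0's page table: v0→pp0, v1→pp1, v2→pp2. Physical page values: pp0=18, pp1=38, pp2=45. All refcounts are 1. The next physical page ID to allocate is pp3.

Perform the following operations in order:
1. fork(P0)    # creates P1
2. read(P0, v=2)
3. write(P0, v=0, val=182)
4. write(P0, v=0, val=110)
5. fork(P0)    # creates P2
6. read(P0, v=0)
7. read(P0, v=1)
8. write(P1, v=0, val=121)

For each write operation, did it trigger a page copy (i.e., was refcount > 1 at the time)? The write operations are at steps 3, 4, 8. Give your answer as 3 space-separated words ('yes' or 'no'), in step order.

Op 1: fork(P0) -> P1. 3 ppages; refcounts: pp0:2 pp1:2 pp2:2
Op 2: read(P0, v2) -> 45. No state change.
Op 3: write(P0, v0, 182). refcount(pp0)=2>1 -> COPY to pp3. 4 ppages; refcounts: pp0:1 pp1:2 pp2:2 pp3:1
Op 4: write(P0, v0, 110). refcount(pp3)=1 -> write in place. 4 ppages; refcounts: pp0:1 pp1:2 pp2:2 pp3:1
Op 5: fork(P0) -> P2. 4 ppages; refcounts: pp0:1 pp1:3 pp2:3 pp3:2
Op 6: read(P0, v0) -> 110. No state change.
Op 7: read(P0, v1) -> 38. No state change.
Op 8: write(P1, v0, 121). refcount(pp0)=1 -> write in place. 4 ppages; refcounts: pp0:1 pp1:3 pp2:3 pp3:2

yes no no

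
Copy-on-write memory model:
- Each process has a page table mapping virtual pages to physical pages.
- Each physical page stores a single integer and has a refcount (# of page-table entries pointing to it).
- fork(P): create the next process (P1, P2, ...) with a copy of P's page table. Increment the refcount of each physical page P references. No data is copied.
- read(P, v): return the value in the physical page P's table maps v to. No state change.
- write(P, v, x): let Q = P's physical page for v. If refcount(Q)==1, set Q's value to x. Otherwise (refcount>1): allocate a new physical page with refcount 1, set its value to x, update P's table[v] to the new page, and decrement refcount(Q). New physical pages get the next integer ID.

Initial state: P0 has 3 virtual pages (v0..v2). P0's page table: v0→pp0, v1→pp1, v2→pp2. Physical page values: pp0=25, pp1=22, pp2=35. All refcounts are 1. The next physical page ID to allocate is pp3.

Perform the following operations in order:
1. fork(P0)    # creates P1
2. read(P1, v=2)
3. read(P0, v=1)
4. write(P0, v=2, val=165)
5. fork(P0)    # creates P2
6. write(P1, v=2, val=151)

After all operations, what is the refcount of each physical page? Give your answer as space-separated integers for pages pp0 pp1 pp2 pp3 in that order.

Answer: 3 3 1 2

Derivation:
Op 1: fork(P0) -> P1. 3 ppages; refcounts: pp0:2 pp1:2 pp2:2
Op 2: read(P1, v2) -> 35. No state change.
Op 3: read(P0, v1) -> 22. No state change.
Op 4: write(P0, v2, 165). refcount(pp2)=2>1 -> COPY to pp3. 4 ppages; refcounts: pp0:2 pp1:2 pp2:1 pp3:1
Op 5: fork(P0) -> P2. 4 ppages; refcounts: pp0:3 pp1:3 pp2:1 pp3:2
Op 6: write(P1, v2, 151). refcount(pp2)=1 -> write in place. 4 ppages; refcounts: pp0:3 pp1:3 pp2:1 pp3:2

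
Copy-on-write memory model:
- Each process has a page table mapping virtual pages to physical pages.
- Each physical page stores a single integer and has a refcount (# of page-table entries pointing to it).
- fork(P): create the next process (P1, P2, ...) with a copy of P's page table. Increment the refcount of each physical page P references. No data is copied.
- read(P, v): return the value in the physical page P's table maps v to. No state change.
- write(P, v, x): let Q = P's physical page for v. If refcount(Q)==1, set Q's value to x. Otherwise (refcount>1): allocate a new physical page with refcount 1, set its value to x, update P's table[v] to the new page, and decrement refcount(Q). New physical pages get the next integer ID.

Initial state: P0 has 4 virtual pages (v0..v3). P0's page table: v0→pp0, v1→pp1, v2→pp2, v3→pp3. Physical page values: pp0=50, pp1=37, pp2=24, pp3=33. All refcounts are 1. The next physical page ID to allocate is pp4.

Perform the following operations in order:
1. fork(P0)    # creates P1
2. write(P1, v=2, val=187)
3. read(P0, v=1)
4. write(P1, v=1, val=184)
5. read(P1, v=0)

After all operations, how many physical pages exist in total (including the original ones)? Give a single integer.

Op 1: fork(P0) -> P1. 4 ppages; refcounts: pp0:2 pp1:2 pp2:2 pp3:2
Op 2: write(P1, v2, 187). refcount(pp2)=2>1 -> COPY to pp4. 5 ppages; refcounts: pp0:2 pp1:2 pp2:1 pp3:2 pp4:1
Op 3: read(P0, v1) -> 37. No state change.
Op 4: write(P1, v1, 184). refcount(pp1)=2>1 -> COPY to pp5. 6 ppages; refcounts: pp0:2 pp1:1 pp2:1 pp3:2 pp4:1 pp5:1
Op 5: read(P1, v0) -> 50. No state change.

Answer: 6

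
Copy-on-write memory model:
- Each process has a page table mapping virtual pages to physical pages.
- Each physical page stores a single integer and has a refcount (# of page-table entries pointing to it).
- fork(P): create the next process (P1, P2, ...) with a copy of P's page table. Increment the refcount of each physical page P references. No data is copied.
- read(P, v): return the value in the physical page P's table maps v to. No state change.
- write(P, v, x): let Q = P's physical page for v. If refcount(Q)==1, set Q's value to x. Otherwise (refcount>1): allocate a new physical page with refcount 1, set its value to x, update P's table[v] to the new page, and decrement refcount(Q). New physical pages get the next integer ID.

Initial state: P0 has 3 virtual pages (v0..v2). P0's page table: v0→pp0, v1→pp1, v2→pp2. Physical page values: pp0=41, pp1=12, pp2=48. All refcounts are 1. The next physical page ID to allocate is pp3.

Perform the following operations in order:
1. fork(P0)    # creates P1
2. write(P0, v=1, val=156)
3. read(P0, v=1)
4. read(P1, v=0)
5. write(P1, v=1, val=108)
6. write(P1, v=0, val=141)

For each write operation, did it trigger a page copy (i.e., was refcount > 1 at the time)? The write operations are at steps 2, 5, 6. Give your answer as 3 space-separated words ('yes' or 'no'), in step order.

Op 1: fork(P0) -> P1. 3 ppages; refcounts: pp0:2 pp1:2 pp2:2
Op 2: write(P0, v1, 156). refcount(pp1)=2>1 -> COPY to pp3. 4 ppages; refcounts: pp0:2 pp1:1 pp2:2 pp3:1
Op 3: read(P0, v1) -> 156. No state change.
Op 4: read(P1, v0) -> 41. No state change.
Op 5: write(P1, v1, 108). refcount(pp1)=1 -> write in place. 4 ppages; refcounts: pp0:2 pp1:1 pp2:2 pp3:1
Op 6: write(P1, v0, 141). refcount(pp0)=2>1 -> COPY to pp4. 5 ppages; refcounts: pp0:1 pp1:1 pp2:2 pp3:1 pp4:1

yes no yes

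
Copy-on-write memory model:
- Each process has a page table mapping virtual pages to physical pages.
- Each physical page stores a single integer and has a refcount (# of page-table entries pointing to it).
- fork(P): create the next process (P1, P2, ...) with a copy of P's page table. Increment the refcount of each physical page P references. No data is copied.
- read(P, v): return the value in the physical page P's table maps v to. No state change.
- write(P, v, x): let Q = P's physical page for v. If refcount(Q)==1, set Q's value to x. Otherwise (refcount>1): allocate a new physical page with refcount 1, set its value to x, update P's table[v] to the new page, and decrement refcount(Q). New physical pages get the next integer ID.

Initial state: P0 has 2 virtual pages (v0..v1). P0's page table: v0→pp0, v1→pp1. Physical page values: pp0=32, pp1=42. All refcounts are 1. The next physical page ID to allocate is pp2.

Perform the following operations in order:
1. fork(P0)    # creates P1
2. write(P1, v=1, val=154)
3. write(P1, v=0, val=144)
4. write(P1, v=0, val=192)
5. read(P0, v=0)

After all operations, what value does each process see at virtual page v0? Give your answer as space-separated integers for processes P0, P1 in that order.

Answer: 32 192

Derivation:
Op 1: fork(P0) -> P1. 2 ppages; refcounts: pp0:2 pp1:2
Op 2: write(P1, v1, 154). refcount(pp1)=2>1 -> COPY to pp2. 3 ppages; refcounts: pp0:2 pp1:1 pp2:1
Op 3: write(P1, v0, 144). refcount(pp0)=2>1 -> COPY to pp3. 4 ppages; refcounts: pp0:1 pp1:1 pp2:1 pp3:1
Op 4: write(P1, v0, 192). refcount(pp3)=1 -> write in place. 4 ppages; refcounts: pp0:1 pp1:1 pp2:1 pp3:1
Op 5: read(P0, v0) -> 32. No state change.
P0: v0 -> pp0 = 32
P1: v0 -> pp3 = 192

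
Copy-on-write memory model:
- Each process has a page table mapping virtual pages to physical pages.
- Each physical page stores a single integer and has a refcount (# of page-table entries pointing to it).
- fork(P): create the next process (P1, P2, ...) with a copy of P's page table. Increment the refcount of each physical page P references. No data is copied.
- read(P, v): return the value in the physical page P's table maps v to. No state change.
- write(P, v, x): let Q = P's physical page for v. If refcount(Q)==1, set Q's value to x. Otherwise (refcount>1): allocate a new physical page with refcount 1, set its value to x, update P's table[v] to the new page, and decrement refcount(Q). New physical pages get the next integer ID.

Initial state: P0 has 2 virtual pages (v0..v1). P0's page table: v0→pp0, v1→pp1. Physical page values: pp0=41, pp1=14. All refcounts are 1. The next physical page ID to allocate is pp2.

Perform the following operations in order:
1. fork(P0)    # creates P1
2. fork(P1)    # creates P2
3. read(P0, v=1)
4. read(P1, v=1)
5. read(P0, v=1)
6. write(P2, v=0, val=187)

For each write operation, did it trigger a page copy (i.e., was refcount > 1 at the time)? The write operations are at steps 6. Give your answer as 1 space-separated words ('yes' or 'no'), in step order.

Op 1: fork(P0) -> P1. 2 ppages; refcounts: pp0:2 pp1:2
Op 2: fork(P1) -> P2. 2 ppages; refcounts: pp0:3 pp1:3
Op 3: read(P0, v1) -> 14. No state change.
Op 4: read(P1, v1) -> 14. No state change.
Op 5: read(P0, v1) -> 14. No state change.
Op 6: write(P2, v0, 187). refcount(pp0)=3>1 -> COPY to pp2. 3 ppages; refcounts: pp0:2 pp1:3 pp2:1

yes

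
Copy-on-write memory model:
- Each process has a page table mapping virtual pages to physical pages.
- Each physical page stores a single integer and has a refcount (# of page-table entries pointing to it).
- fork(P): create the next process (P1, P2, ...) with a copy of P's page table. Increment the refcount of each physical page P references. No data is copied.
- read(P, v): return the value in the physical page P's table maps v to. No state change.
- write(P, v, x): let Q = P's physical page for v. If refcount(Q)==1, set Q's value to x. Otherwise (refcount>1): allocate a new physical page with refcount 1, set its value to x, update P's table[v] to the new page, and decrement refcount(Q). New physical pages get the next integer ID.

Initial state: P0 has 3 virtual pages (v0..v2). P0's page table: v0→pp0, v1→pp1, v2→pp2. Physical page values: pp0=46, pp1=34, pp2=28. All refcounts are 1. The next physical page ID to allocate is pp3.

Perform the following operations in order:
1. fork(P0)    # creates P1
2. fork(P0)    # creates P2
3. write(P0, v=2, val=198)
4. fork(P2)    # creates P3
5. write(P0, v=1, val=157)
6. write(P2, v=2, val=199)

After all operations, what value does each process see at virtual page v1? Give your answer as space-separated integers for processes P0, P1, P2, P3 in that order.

Answer: 157 34 34 34

Derivation:
Op 1: fork(P0) -> P1. 3 ppages; refcounts: pp0:2 pp1:2 pp2:2
Op 2: fork(P0) -> P2. 3 ppages; refcounts: pp0:3 pp1:3 pp2:3
Op 3: write(P0, v2, 198). refcount(pp2)=3>1 -> COPY to pp3. 4 ppages; refcounts: pp0:3 pp1:3 pp2:2 pp3:1
Op 4: fork(P2) -> P3. 4 ppages; refcounts: pp0:4 pp1:4 pp2:3 pp3:1
Op 5: write(P0, v1, 157). refcount(pp1)=4>1 -> COPY to pp4. 5 ppages; refcounts: pp0:4 pp1:3 pp2:3 pp3:1 pp4:1
Op 6: write(P2, v2, 199). refcount(pp2)=3>1 -> COPY to pp5. 6 ppages; refcounts: pp0:4 pp1:3 pp2:2 pp3:1 pp4:1 pp5:1
P0: v1 -> pp4 = 157
P1: v1 -> pp1 = 34
P2: v1 -> pp1 = 34
P3: v1 -> pp1 = 34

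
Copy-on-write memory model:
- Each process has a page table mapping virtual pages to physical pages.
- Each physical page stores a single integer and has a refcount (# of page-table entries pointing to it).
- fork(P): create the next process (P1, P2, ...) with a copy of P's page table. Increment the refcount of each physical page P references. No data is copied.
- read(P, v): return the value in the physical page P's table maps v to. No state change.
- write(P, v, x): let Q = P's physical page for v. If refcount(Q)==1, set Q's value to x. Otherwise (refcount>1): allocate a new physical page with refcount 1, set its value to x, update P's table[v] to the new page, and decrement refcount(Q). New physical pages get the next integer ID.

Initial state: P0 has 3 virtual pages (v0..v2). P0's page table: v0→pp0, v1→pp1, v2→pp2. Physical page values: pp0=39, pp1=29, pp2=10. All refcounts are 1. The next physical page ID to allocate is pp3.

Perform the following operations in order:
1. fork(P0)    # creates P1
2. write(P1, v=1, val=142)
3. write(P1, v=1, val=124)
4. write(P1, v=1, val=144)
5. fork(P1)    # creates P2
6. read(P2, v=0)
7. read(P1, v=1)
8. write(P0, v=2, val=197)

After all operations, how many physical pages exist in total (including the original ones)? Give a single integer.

Answer: 5

Derivation:
Op 1: fork(P0) -> P1. 3 ppages; refcounts: pp0:2 pp1:2 pp2:2
Op 2: write(P1, v1, 142). refcount(pp1)=2>1 -> COPY to pp3. 4 ppages; refcounts: pp0:2 pp1:1 pp2:2 pp3:1
Op 3: write(P1, v1, 124). refcount(pp3)=1 -> write in place. 4 ppages; refcounts: pp0:2 pp1:1 pp2:2 pp3:1
Op 4: write(P1, v1, 144). refcount(pp3)=1 -> write in place. 4 ppages; refcounts: pp0:2 pp1:1 pp2:2 pp3:1
Op 5: fork(P1) -> P2. 4 ppages; refcounts: pp0:3 pp1:1 pp2:3 pp3:2
Op 6: read(P2, v0) -> 39. No state change.
Op 7: read(P1, v1) -> 144. No state change.
Op 8: write(P0, v2, 197). refcount(pp2)=3>1 -> COPY to pp4. 5 ppages; refcounts: pp0:3 pp1:1 pp2:2 pp3:2 pp4:1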